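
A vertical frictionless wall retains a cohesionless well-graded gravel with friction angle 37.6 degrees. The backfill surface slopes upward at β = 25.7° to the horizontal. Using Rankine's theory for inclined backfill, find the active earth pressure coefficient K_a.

0.320

K_a = cos β · (cos β − √(cos²β − cos²φ)) / (cos β + √(cos²β − cos²φ)).
cos β = 0.9011, cos φ = 0.7923, √(cos²β − cos²φ) = 0.4292.
K_a = 0.9011 × (0.9011 − 0.4292)/(0.9011 + 0.4292) = 0.3196.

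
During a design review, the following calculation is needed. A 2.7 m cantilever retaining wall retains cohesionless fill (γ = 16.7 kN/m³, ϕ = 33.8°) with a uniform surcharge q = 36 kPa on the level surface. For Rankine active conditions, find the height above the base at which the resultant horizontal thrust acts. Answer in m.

K_a = 0.2851.
Triangular part P₁ = ½K_aγH² = 17.35 at H/3 = 0.9000 m; rectangular part P₂ = K_a q H = 27.71 at H/2 = 1.350 m.
ȳ = (P₁·0.9000 + P₂·1.350)/(P₁+P₂) = 1.177 m.

1.18 m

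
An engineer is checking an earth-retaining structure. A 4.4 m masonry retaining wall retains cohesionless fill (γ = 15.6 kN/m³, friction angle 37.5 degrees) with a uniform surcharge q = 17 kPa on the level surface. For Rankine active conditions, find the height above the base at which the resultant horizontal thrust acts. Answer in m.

K_a = 0.2432.
Triangular part P₁ = ½K_aγH² = 36.72 at H/3 = 1.467 m; rectangular part P₂ = K_a q H = 18.19 at H/2 = 2.200 m.
ȳ = (P₁·1.467 + P₂·2.200)/(P₁+P₂) = 1.710 m.

1.71 m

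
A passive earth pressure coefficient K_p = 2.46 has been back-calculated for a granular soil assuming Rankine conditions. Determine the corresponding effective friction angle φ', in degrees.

K_p = (1+sin φ)/(1−sin φ) ⇒ sin φ = (K_p − 1)/(K_p + 1) = 0.4220.
φ = arcsin(0.4220) = 24.96°.

25.0°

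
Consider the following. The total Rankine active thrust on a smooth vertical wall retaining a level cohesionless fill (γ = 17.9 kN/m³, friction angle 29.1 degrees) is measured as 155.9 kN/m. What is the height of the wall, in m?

K_a = 0.3456. P_a = ½ K_a γ H² ⇒ H = √(2P_a/(K_a γ)).
H = √(2×155.9/(0.3456×17.9)) = 7.100 m.

7.10 m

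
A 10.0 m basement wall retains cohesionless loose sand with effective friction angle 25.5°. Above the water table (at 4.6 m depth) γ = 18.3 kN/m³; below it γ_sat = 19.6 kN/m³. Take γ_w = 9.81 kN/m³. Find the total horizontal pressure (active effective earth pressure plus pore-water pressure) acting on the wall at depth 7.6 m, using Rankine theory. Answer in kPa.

K_a = (1 − sin φ)/(1 + sin φ) = 0.3981.
γ' = 19.6 − 9.81 = 9.790 kN/m³.
Effective vertical stress at 7.6 m: σ'_v = 18.3×4.6 + 9.790×3.00 = 113.5 kPa.
σ'_h = K_a σ'_v = 0.3981 × 113.5 = 45.20 kPa; u = γ_w × 3.00 = 29.43 kPa.
Total σ_h = 45.20 + 29.43 = 74.63 kPa.

74.6 kPa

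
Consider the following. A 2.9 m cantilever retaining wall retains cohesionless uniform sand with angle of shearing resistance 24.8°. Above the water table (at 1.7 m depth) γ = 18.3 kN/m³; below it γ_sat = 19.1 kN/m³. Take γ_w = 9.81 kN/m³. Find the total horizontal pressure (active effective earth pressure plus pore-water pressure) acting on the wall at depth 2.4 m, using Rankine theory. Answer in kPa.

22.3 kPa

K_a = (1 − sin φ)/(1 + sin φ) = 0.4090.
γ' = 19.1 − 9.81 = 9.290 kN/m³.
Effective vertical stress at 2.4 m: σ'_v = 18.3×1.7 + 9.290×0.700 = 37.61 kPa.
σ'_h = K_a σ'_v = 0.4090 × 37.61 = 15.38 kPa; u = γ_w × 0.700 = 6.867 kPa.
Total σ_h = 15.38 + 6.867 = 22.25 kPa.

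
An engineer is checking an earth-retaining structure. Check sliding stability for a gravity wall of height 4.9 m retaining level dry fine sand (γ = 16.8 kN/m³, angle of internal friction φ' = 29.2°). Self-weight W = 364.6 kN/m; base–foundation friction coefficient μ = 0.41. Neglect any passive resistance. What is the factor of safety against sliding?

K_a = tan²(45° − 29.2°/2) = 0.3442.
P_a = ½K_aγH² = 0.5×0.3442×16.8×4.9² = 69.42 kN/m, acting at H/3 = 1.633 m above the base.
FS_sliding = μW / P_a = 0.41×364.6 / 69.42 = 2.153.

2.15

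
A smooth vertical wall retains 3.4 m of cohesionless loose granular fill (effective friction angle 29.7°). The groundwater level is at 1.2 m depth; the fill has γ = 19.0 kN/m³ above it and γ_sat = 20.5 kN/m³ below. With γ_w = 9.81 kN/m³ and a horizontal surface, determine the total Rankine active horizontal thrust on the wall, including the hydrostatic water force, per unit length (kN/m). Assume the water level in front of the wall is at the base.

54.0 kN/m

K_a = tan²(45° − φ/2) = 0.3374.
γ' = 20.5 − 9.81 = 10.69 kN/m³. Depth below WT = 2.2 m.
σ'_h at WT = K_a γ d_w = 7.692 kPa; at base = 7.692 + K_a γ' × 2.2 = 15.63 kPa.
P₁ (0–1.2 m) = ½×7.692×1.2 = 4.615. P₂ (1.2–3.4 m) = ½(7.692+15.63)×2.2 = 25.65.
P_w = ½ γ_w h₂² = 0.5×9.81×2.2² = 23.74. Total = 4.615+25.65+23.74 = 54.01 kN/m.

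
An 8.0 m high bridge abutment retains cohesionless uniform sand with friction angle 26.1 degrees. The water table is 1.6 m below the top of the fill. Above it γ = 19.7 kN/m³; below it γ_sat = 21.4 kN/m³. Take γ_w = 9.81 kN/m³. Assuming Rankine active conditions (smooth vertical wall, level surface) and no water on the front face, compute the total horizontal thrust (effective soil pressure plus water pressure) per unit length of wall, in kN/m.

381 kN/m

K_a = tan²(45° − φ/2) = 0.3889.
γ' = 21.4 − 9.81 = 11.59 kN/m³. Depth below WT = 6.4 m.
σ'_h at WT = K_a γ d_w = 12.26 kPa; at base = 12.26 + K_a γ' × 6.4 = 41.11 kPa.
P₁ (0–1.6 m) = ½×12.26×1.6 = 9.808. P₂ (1.6–8.0 m) = ½(12.26+41.11)×6.4 = 170.8.
P_w = ½ γ_w h₂² = 0.5×9.81×6.4² = 200.9. Total = 9.808+170.8+200.9 = 381.5 kN/m.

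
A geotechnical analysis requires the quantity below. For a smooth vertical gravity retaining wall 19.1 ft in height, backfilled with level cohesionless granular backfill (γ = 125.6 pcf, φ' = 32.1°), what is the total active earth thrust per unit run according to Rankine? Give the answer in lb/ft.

K_a = tan²(45° − φ/2) = 0.3060.
P_a = ½ K_a γ H² = 0.5 × 0.3060 × 125.6 × 19.1² = 7010 lb/ft.

7010 lb/ft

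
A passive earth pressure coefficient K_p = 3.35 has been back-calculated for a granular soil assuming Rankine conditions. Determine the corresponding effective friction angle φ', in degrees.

32.7°

K_p = (1+sin φ)/(1−sin φ) ⇒ sin φ = (K_p − 1)/(K_p + 1) = 0.5402.
φ = arcsin(0.5402) = 32.70°.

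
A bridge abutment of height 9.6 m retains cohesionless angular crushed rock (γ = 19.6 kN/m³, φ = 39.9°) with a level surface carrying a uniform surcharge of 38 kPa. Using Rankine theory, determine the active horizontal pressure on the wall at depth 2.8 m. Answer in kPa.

20.3 kPa

K_a = (1 − sin φ)/(1 + sin φ) = 0.2184.
σ_v = γz + q = 19.6 × 2.8 + 38 = 92.88 kPa.
σ_h = K_a σ_v = 0.2184 × 92.88 = 20.29 kPa.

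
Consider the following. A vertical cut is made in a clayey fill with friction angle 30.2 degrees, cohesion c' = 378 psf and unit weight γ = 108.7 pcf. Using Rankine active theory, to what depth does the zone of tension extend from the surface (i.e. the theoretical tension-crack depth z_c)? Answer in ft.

12.1 ft

K_a = tan²(45° − 30.2°/2) = 0.3307; √K_a = 0.5750.
The active pressure is zero where K_a γ z = 2c√K_a, so z_c = 2c/(γ√K_a) = 2×378/(108.7×0.5750) = 12.09 ft.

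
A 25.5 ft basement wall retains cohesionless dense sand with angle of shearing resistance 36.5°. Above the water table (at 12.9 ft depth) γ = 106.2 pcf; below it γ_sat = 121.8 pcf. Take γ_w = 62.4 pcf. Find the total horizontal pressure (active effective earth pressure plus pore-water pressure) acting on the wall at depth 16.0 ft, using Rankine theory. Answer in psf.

K_a = (1 − sin φ)/(1 + sin φ) = 0.2541.
γ' = 121.8 − 62.4 = 59.40 pcf.
Effective vertical stress at 16.0 ft: σ'_v = 106.2×12.9 + 59.40×3.10 = 1554 psf.
σ'_h = K_a σ'_v = 0.2541 × 1554 = 394.8 psf; u = γ_w × 3.10 = 193.4 psf.
Total σ_h = 394.8 + 193.4 = 588.3 psf.

588 psf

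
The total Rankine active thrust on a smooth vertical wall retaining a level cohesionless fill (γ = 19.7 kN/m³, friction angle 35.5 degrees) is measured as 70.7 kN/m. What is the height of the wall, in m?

5.20 m

K_a = 0.2653. P_a = ½ K_a γ H² ⇒ H = √(2P_a/(K_a γ)).
H = √(2×70.7/(0.2653×19.7)) = 5.202 m.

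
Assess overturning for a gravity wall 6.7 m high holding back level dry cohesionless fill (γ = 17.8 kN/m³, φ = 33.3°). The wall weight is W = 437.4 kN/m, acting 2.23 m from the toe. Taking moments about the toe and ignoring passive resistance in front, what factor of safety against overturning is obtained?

K_a = tan²(45° − 33.3°/2) = 0.2911.
P_a = ½K_aγH² = 0.5×0.2911×17.8×6.7² = 116.3 kN/m, acting at H/3 = 2.233 m above the base.
Overturning moment M_o = P_a × H/3 = 116.3 × 2.233 = 259.8.
Resisting moment M_r = W × 2.23 = 437.4 × 2.23 = 975.4.
FS_overturning = M_r/M_o = 975.4/259.8 = 3.755.

3.75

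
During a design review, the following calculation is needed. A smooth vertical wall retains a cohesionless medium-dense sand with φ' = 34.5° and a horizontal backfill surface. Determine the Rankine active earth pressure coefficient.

K_a = tan²(45° − φ/2) = tan²(27.75°) = 0.2768.

0.277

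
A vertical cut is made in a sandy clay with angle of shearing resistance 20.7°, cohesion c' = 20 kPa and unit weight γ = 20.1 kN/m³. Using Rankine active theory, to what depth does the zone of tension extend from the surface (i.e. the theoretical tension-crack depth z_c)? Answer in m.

2.88 m

K_a = tan²(45° − 20.7°/2) = 0.4777; √K_a = 0.6911.
The active pressure is zero where K_a γ z = 2c√K_a, so z_c = 2c/(γ√K_a) = 2×20/(20.1×0.6911) = 2.879 m.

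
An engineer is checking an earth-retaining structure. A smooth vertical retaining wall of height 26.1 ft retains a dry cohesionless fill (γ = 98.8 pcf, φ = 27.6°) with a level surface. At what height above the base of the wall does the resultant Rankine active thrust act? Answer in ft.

8.70 ft

K_a = 0.3668.
The pressure distribution is triangular, so the resultant acts at H/3 above the base = 26.1/3 = 8.700 ft.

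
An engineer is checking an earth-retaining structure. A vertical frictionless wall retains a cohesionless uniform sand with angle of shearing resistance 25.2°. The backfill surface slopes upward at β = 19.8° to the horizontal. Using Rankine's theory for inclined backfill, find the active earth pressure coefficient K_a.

0.536

K_a = cos β · (cos β − √(cos²β − cos²φ)) / (cos β + √(cos²β − cos²φ)).
cos β = 0.9409, cos φ = 0.9048, √(cos²β − cos²φ) = 0.2580.
K_a = 0.9409 × (0.9409 − 0.2580)/(0.9409 + 0.2580) = 0.5360.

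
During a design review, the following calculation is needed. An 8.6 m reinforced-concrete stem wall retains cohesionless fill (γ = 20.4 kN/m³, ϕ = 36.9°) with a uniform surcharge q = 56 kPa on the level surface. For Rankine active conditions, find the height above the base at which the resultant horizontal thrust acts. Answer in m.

3.43 m

K_a = 0.2497.
Triangular part P₁ = ½K_aγH² = 188.4 at H/3 = 2.867 m; rectangular part P₂ = K_a q H = 120.2 at H/2 = 4.300 m.
ȳ = (P₁·2.867 + P₂·4.300)/(P₁+P₂) = 3.425 m.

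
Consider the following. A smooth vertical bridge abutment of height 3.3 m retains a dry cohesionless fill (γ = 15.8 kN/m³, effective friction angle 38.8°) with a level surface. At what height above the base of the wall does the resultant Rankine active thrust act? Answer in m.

1.10 m

K_a = 0.2296.
The pressure distribution is triangular, so the resultant acts at H/3 above the base = 3.3/3 = 1.100 m.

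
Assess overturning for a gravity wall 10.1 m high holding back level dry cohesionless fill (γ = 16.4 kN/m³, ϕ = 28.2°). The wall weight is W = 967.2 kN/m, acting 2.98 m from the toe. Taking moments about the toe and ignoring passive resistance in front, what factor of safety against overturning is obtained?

K_a = tan²(45° − 28.2°/2) = 0.3582.
P_a = ½K_aγH² = 0.5×0.3582×16.4×10.1² = 299.6 kN/m, acting at H/3 = 3.367 m above the base.
Overturning moment M_o = P_a × H/3 = 299.6 × 3.367 = 1009.
Resisting moment M_r = W × 2.98 = 967.2 × 2.98 = 2882.
FS_overturning = M_r/M_o = 2882/1009 = 2.857.

2.86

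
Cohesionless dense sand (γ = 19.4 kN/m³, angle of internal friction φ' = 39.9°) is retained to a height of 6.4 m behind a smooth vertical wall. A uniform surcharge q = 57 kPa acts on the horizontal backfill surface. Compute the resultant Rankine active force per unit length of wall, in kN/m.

K_a = tan²(45° − φ/2) = 0.2184.
Soil triangle: ½ K_a γ H² = 0.5×0.2184×19.4×6.4² = 86.79 kN/m.
Surcharge rectangle: K_a q H = 0.2184×57×6.4 = 79.69 kN/m.
Total = 86.79 + 79.69 = 166.5 kN/m.

166 kN/m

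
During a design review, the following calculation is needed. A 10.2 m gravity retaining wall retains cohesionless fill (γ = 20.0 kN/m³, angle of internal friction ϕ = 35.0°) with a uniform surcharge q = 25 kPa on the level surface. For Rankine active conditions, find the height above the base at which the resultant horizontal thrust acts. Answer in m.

3.73 m

K_a = 0.2710.
Triangular part P₁ = ½K_aγH² = 281.9 at H/3 = 3.400 m; rectangular part P₂ = K_a q H = 69.10 at H/2 = 5.100 m.
ȳ = (P₁·3.400 + P₂·5.100)/(P₁+P₂) = 3.735 m.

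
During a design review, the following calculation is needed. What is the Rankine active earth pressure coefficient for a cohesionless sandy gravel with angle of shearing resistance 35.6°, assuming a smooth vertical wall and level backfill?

K_a = tan²(45° − φ/2) = tan²(27.20°) = 0.2641.

0.264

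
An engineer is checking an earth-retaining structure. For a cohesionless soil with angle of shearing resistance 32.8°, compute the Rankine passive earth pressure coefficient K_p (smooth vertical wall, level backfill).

K_p = (1 + sin φ)/(1 − sin φ) = tan²(45° + 32.8°/2) = 3.364.

3.36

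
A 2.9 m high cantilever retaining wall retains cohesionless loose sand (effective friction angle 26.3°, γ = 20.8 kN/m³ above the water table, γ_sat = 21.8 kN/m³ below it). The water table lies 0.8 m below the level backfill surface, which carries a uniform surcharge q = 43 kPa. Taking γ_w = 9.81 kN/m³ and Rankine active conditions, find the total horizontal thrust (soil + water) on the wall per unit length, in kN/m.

K_a = tan²(45° − φ/2) = 0.3859.
γ' = 21.8 − 9.81 = 11.99 kN/m³. h₂ = H − d_w = 2.1 m.
σ'_h: at surface K_a·q = 16.60; at WT K_a(q+γd_w) = 23.02; at base K_a(q+γd_w+γ'h₂) = 32.73 kPa.
P₁ = ½(16.60+23.02)×0.8 = 15.84; P₂ = ½(23.02+32.73)×2.1 = 58.54; P_w = ½γ_w h₂² = 21.63.
Total = 15.84+58.54+21.63 = 96.01 kN/m.

96.0 kN/m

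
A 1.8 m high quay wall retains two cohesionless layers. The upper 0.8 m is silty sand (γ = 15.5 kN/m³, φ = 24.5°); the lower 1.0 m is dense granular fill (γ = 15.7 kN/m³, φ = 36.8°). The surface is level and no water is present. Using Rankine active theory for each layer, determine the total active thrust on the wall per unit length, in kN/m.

7.13 kN/m

K_a1 = tan²(45°−24.5°/2) = 0.4137; K_a2 = tan²(45°−36.8°/2) = 0.2508.
Layer 1: σ at base = K_a1 γ₁ h₁ = 5.130 kPa; P₁ = ½×5.130×0.8 = 2.052.
Layer 2: σ_v at top = γ₁h₁ = 12.40; σ_h top = K_a2×12.40 = 3.109; σ_h base = K_a2×(12.40+15.7×1.0) = 7.046.
P₂ = ½(3.109+7.046)×1.0 = 5.078. Total P_a = 2.052+5.078 = 7.130 kN/m.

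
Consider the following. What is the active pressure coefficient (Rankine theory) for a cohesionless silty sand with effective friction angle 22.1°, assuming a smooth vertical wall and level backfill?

K_a = (1 − sin φ)/(1 + sin φ) = (1 − sin 22.1°)/(1 + sin 22.1°) = 0.4533.

0.453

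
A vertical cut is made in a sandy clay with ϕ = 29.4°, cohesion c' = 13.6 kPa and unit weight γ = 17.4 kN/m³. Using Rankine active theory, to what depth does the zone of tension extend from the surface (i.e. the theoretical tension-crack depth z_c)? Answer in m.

K_a = tan²(45° − 29.4°/2) = 0.3415; √K_a = 0.5844.
The active pressure is zero where K_a γ z = 2c√K_a, so z_c = 2c/(γ√K_a) = 2×13.6/(17.4×0.5844) = 2.675 m.

2.68 m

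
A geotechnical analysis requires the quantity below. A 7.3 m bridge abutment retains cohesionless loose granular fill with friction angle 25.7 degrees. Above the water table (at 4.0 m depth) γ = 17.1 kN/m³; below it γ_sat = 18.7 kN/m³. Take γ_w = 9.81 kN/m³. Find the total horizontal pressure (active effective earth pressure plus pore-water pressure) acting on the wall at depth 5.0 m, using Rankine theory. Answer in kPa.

40.3 kPa

K_a = (1 − sin φ)/(1 + sin φ) = 0.3950.
γ' = 18.7 − 9.81 = 8.890 kN/m³.
Effective vertical stress at 5.0 m: σ'_v = 17.1×4.0 + 8.890×1.00 = 77.29 kPa.
σ'_h = K_a σ'_v = 0.3950 × 77.29 = 30.53 kPa; u = γ_w × 1.00 = 9.810 kPa.
Total σ_h = 30.53 + 9.810 = 40.34 kPa.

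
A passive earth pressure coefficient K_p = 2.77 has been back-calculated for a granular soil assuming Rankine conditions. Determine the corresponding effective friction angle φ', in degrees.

K_p = (1+sin φ)/(1−sin φ) ⇒ sin φ = (K_p − 1)/(K_p + 1) = 0.4695.
φ = arcsin(0.4695) = 28.00°.

28.0°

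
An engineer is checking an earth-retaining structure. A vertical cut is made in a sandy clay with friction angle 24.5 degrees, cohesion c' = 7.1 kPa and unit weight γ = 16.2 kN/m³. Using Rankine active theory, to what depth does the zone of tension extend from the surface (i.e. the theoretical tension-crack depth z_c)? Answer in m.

1.36 m

K_a = tan²(45° − 24.5°/2) = 0.4137; √K_a = 0.6432.
The active pressure is zero where K_a γ z = 2c√K_a, so z_c = 2c/(γ√K_a) = 2×7.1/(16.2×0.6432) = 1.363 m.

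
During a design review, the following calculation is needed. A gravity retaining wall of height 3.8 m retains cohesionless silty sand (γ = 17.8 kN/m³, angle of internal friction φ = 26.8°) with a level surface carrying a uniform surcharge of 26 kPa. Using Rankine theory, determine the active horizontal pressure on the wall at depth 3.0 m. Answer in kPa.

K_a = (1 − sin φ)/(1 + sin φ) = 0.3785.
σ_v = γz + q = 17.8 × 3.0 + 26 = 79.40 kPa.
σ_h = K_a σ_v = 0.3785 × 79.40 = 30.05 kPa.

30.1 kPa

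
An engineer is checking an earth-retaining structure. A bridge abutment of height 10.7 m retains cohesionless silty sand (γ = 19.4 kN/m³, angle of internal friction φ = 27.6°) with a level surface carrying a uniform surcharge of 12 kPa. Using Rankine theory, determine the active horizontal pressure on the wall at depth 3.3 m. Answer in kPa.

27.9 kPa

K_a = (1 − sin φ)/(1 + sin φ) = 0.3668.
σ_v = γz + q = 19.4 × 3.3 + 12 = 76.02 kPa.
σ_h = K_a σ_v = 0.3668 × 76.02 = 27.88 kPa.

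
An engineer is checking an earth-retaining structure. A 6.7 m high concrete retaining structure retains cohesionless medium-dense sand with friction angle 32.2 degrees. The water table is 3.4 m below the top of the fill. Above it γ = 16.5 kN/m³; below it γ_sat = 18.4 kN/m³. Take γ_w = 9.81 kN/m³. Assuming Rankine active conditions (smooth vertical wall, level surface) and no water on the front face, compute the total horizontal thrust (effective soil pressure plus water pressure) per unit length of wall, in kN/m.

K_a = tan²(45° − φ/2) = 0.3047.
γ' = 18.4 − 9.81 = 8.590 kN/m³. Depth below WT = 3.3 m.
σ'_h at WT = K_a γ d_w = 17.10 kPa; at base = 17.10 + K_a γ' × 3.3 = 25.73 kPa.
P₁ (0–3.4 m) = ½×17.10×3.4 = 29.06. P₂ (3.4–6.7 m) = ½(17.10+25.73)×3.3 = 70.67.
P_w = ½ γ_w h₂² = 0.5×9.81×3.3² = 53.42. Total = 29.06+70.67+53.42 = 153.1 kN/m.

153 kN/m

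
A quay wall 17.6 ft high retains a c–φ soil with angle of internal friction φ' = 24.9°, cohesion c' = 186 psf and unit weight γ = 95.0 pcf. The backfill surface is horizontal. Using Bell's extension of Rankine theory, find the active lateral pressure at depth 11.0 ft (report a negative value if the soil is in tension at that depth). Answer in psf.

K_a = (1 − sin φ)/(1 + sin φ) = 0.4074.
σ_a = K_a γ z − 2c√K_a = 0.4074×95.0×11.0 − 2×186×0.6383 = 188.3 psf.

188 psf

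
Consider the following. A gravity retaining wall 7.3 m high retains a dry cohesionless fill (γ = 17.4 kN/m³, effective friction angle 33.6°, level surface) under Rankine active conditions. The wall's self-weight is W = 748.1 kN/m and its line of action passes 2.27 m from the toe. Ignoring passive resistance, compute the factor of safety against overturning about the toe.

5.24

K_a = tan²(45° − 33.6°/2) = 0.2875.
P_a = ½K_aγH² = 0.5×0.2875×17.4×7.3² = 133.3 kN/m, acting at H/3 = 2.433 m above the base.
Overturning moment M_o = P_a × H/3 = 133.3 × 2.433 = 324.3.
Resisting moment M_r = W × 2.27 = 748.1 × 2.27 = 1698.
FS_overturning = M_r/M_o = 1698/324.3 = 5.236.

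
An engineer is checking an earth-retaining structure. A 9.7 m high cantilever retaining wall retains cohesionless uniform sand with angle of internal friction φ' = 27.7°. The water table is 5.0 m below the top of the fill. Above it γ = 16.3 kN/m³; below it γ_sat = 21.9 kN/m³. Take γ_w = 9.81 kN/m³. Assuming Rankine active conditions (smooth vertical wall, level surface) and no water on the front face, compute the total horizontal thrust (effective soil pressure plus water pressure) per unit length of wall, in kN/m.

K_a = tan²(45° − φ/2) = 0.3653.
γ' = 21.9 − 9.81 = 12.09 kN/m³. Depth below WT = 4.7 m.
σ'_h at WT = K_a γ d_w = 29.77 kPa; at base = 29.77 + K_a γ' × 4.7 = 50.53 kPa.
P₁ (0–5.0 m) = ½×29.77×5.0 = 74.44. P₂ (5.0–9.7 m) = ½(29.77+50.53)×4.7 = 188.7.
P_w = ½ γ_w h₂² = 0.5×9.81×4.7² = 108.4. Total = 74.44+188.7+108.4 = 371.5 kN/m.

372 kN/m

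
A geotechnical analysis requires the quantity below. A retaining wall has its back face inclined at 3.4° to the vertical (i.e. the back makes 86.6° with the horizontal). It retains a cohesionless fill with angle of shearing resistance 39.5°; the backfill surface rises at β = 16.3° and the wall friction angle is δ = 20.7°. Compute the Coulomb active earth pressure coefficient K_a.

0.274

K_a = sin²(α+φ) / [sin²α · sin(α−δ) · (1 + √{sin(φ+δ)sin(φ−β) / (sin(α−δ)sin(α+β))})²].
With α = 86.6°, φ = 39.5°, δ = 20.7°, β = 16.3°: K_a = 0.2735.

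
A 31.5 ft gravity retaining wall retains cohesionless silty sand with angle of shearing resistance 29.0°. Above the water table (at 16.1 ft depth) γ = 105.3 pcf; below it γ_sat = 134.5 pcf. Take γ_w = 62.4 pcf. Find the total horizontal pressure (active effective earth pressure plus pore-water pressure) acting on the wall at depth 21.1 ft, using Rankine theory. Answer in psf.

K_a = (1 − sin φ)/(1 + sin φ) = 0.3470.
γ' = 134.5 − 62.4 = 72.10 pcf.
Effective vertical stress at 21.1 ft: σ'_v = 105.3×16.1 + 72.10×5.00 = 2056 psf.
σ'_h = K_a σ'_v = 0.3470 × 2056 = 713.3 psf; u = γ_w × 5.00 = 312.0 psf.
Total σ_h = 713.3 + 312.0 = 1025 psf.

1030 psf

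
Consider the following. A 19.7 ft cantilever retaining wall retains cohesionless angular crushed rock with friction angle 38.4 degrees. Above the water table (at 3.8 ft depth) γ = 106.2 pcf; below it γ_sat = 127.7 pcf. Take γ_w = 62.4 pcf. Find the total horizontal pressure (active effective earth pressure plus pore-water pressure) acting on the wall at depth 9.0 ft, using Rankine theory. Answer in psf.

498 psf

K_a = (1 − sin φ)/(1 + sin φ) = 0.2337.
γ' = 127.7 − 62.4 = 65.30 pcf.
Effective vertical stress at 9.0 ft: σ'_v = 106.2×3.8 + 65.30×5.20 = 743.1 psf.
σ'_h = K_a σ'_v = 0.2337 × 743.1 = 173.7 psf; u = γ_w × 5.20 = 324.5 psf.
Total σ_h = 173.7 + 324.5 = 498.1 psf.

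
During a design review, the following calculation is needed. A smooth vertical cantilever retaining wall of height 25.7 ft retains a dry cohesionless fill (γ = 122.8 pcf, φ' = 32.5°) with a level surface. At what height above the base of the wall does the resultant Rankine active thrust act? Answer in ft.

K_a = 0.3010.
The pressure distribution is triangular, so the resultant acts at H/3 above the base = 25.7/3 = 8.567 ft.

8.57 ft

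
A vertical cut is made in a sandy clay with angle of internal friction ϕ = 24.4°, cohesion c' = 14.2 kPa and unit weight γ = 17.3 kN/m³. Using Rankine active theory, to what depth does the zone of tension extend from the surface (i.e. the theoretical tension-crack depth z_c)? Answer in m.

2.55 m

K_a = tan²(45° − 24.4°/2) = 0.4153; √K_a = 0.6445.
The active pressure is zero where K_a γ z = 2c√K_a, so z_c = 2c/(γ√K_a) = 2×14.2/(17.3×0.6445) = 2.547 m.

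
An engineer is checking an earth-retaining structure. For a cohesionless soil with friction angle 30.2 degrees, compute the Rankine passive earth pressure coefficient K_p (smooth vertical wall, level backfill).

K_p = (1 + sin φ)/(1 − sin φ) = tan²(45° + 30.2°/2) = 3.024.

3.02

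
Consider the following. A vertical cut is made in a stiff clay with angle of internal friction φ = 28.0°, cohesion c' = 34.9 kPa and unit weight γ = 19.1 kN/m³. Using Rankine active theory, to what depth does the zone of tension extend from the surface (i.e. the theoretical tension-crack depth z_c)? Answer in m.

K_a = tan²(45° − 28.0°/2) = 0.3610; √K_a = 0.6009.
The active pressure is zero where K_a γ z = 2c√K_a, so z_c = 2c/(γ√K_a) = 2×34.9/(19.1×0.6009) = 6.082 m.

6.08 m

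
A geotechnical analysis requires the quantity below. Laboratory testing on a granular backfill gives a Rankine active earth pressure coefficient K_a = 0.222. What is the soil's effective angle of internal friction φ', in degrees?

K_a = tan²(45° − φ/2) ⇒ 45° − φ/2 = arctan(√0.222) = 25.23°.
φ = 2(45° − 25.23°) = 39.54°.

39.5°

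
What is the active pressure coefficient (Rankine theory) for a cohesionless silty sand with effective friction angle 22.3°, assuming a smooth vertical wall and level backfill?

0.450

K_a = (1 − sin φ)/(1 + sin φ) = (1 − sin 22.3°)/(1 + sin 22.3°) = 0.4498.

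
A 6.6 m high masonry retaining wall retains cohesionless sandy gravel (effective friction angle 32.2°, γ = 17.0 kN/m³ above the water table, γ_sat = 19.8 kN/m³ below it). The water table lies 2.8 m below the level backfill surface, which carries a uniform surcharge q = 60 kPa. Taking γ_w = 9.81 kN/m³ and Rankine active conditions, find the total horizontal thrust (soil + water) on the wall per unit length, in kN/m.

289 kN/m

K_a = tan²(45° − φ/2) = 0.3047.
γ' = 19.8 − 9.81 = 9.990 kN/m³. h₂ = H − d_w = 3.8 m.
σ'_h: at surface K_a·q = 18.28; at WT K_a(q+γd_w) = 32.79; at base K_a(q+γd_w+γ'h₂) = 44.36 kPa.
P₁ = ½(18.28+32.79)×2.8 = 71.50; P₂ = ½(32.79+44.36)×3.8 = 146.6; P_w = ½γ_w h₂² = 70.83.
Total = 71.50+146.6+70.83 = 288.9 kN/m.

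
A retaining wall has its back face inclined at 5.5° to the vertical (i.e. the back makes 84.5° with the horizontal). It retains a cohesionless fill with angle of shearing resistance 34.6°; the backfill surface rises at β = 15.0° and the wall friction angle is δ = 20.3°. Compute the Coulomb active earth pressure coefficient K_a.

0.354

K_a = sin²(α+φ) / [sin²α · sin(α−δ) · (1 + √{sin(φ+δ)sin(φ−β) / (sin(α−δ)sin(α+β))})²].
With α = 84.5°, φ = 34.6°, δ = 20.3°, β = 15.0°: K_a = 0.3535.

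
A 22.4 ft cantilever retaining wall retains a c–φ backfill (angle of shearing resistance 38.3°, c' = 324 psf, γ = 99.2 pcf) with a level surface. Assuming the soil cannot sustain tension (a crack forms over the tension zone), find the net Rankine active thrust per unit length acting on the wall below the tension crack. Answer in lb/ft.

926 lb/ft

K_a = 0.2347; √K_a = 0.4845.
Tension-crack depth z_c = 2c/(γ√K_a) = 2×324/(99.2×0.4845) = 13.48 ft.
σ_a at base = K_a γ H − 2c√K_a = 0.2347×99.2×22.4 − 2×324×0.4845 = 207.6 psf.
P_a = ½ × 207.6 × (H − z_c) = 0.5×207.6×8.917 = 925.8 lb/ft.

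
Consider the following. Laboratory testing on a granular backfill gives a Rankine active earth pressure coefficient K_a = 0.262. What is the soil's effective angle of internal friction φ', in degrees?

35.8°

K_a = tan²(45° − φ/2) ⇒ 45° − φ/2 = arctan(√0.262) = 27.11°.
φ = 2(45° − 27.11°) = 35.79°.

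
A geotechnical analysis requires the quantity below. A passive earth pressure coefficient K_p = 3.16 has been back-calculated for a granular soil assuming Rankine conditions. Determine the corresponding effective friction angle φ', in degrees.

K_p = (1+sin φ)/(1−sin φ) ⇒ sin φ = (K_p − 1)/(K_p + 1) = 0.5192.
φ = arcsin(0.5192) = 31.28°.

31.3°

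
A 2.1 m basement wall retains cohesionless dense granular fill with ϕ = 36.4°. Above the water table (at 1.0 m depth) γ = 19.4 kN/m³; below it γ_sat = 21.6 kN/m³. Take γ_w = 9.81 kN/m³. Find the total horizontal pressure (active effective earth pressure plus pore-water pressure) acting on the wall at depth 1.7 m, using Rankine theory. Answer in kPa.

K_a = (1 − sin φ)/(1 + sin φ) = 0.2552.
γ' = 21.6 − 9.81 = 11.79 kN/m³.
Effective vertical stress at 1.7 m: σ'_v = 19.4×1.0 + 11.79×0.700 = 27.65 kPa.
σ'_h = K_a σ'_v = 0.2552 × 27.65 = 7.056 kPa; u = γ_w × 0.700 = 6.867 kPa.
Total σ_h = 7.056 + 6.867 = 13.92 kPa.

13.9 kPa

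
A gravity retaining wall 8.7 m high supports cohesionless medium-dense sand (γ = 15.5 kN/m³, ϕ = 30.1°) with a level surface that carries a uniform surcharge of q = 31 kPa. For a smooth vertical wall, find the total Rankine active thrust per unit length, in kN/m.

K_a = tan²(45° − φ/2) = 0.3320.
Soil triangle: ½ K_a γ H² = 0.5×0.3320×15.5×8.7² = 194.7 kN/m.
Surcharge rectangle: K_a q H = 0.3320×31×8.7 = 89.54 kN/m.
Total = 194.7 + 89.54 = 284.3 kN/m.

284 kN/m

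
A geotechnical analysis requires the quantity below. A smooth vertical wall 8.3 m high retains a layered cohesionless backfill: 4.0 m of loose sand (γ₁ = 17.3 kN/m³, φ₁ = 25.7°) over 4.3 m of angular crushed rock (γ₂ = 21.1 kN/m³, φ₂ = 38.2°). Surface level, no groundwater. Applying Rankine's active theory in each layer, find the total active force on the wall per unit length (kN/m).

171 kN/m

K_a1 = tan²(45°−25.7°/2) = 0.3950; K_a2 = tan²(45°−38.2°/2) = 0.2358.
Layer 1: σ at base = K_a1 γ₁ h₁ = 27.34 kPa; P₁ = ½×27.34×4.0 = 54.67.
Layer 2: σ_v at top = γ₁h₁ = 69.20; σ_h top = K_a2×69.20 = 16.32; σ_h base = K_a2×(69.20+21.1×4.3) = 37.71.
P₂ = ½(16.32+37.71)×4.3 = 116.2. Total P_a = 54.67+116.2 = 170.8 kN/m.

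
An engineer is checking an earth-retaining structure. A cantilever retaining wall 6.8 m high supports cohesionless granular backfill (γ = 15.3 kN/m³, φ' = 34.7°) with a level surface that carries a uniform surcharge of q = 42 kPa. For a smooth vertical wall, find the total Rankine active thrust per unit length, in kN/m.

175 kN/m

K_a = tan²(45° − φ/2) = 0.2745.
Soil triangle: ½ K_a γ H² = 0.5×0.2745×15.3×6.8² = 97.09 kN/m.
Surcharge rectangle: K_a q H = 0.2745×42×6.8 = 78.39 kN/m.
Total = 97.09 + 78.39 = 175.5 kN/m.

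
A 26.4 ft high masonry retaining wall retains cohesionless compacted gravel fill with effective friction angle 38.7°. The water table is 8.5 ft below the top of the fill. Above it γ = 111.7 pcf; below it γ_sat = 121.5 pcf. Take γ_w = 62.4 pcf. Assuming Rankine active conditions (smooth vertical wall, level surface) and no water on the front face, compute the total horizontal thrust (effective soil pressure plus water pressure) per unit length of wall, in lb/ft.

K_a = tan²(45° − φ/2) = 0.2306.
γ' = 121.5 − 62.4 = 59.10 pcf. Depth below WT = 17.9 ft.
σ'_h at WT = K_a γ d_w = 218.9 psf; at base = 218.9 + K_a γ' × 17.9 = 462.9 psf.
P₁ (0–8.5 ft) = ½×218.9×8.5 = 930.4. P₂ (8.5–26.4 ft) = ½(218.9+462.9)×17.9 = 6102.
P_w = ½ γ_w h₂² = 0.5×62.4×17.9² = 9997. Total = 930.4+6102+9997 = 17030 lb/ft.

17000 lb/ft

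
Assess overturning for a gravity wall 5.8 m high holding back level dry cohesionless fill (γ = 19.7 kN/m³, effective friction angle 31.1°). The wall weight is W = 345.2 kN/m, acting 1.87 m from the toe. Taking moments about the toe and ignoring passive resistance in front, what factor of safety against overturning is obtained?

3.16

K_a = tan²(45° − 31.1°/2) = 0.3188.
P_a = ½K_aγH² = 0.5×0.3188×19.7×5.8² = 105.6 kN/m, acting at H/3 = 1.933 m above the base.
Overturning moment M_o = P_a × H/3 = 105.6 × 1.933 = 204.2.
Resisting moment M_r = W × 1.87 = 345.2 × 1.87 = 645.5.
FS_overturning = M_r/M_o = 645.5/204.2 = 3.161.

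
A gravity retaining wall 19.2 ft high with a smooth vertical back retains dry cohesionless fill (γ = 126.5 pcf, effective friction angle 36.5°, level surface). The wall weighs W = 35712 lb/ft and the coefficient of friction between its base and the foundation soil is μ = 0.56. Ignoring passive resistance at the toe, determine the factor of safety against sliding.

K_a = tan²(45° − 36.5°/2) = 0.2541.
P_a = ½K_aγH² = 0.5×0.2541×126.5×19.2² = 5924 lb/ft, acting at H/3 = 6.400 ft above the base.
FS_sliding = μW / P_a = 0.56×35712 / 5924 = 3.376.

3.38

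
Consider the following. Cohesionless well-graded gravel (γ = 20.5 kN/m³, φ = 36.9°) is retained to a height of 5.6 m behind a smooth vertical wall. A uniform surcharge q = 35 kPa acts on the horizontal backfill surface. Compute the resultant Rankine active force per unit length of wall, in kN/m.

K_a = tan²(45° − φ/2) = 0.2497.
Soil triangle: ½ K_a γ H² = 0.5×0.2497×20.5×5.6² = 80.25 kN/m.
Surcharge rectangle: K_a q H = 0.2497×35×5.6 = 48.94 kN/m.
Total = 80.25 + 48.94 = 129.2 kN/m.

129 kN/m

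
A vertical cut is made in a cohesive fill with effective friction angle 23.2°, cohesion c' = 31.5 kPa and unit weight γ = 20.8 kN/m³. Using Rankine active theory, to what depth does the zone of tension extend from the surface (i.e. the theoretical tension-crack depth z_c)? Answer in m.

4.59 m

K_a = tan²(45° − 23.2°/2) = 0.4348; √K_a = 0.6594.
The active pressure is zero where K_a γ z = 2c√K_a, so z_c = 2c/(γ√K_a) = 2×31.5/(20.8×0.6594) = 4.593 m.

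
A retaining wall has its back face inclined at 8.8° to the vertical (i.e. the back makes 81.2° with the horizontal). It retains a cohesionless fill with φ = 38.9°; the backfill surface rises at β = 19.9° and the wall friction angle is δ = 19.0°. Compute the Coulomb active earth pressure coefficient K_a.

0.354

K_a = sin²(α+φ) / [sin²α · sin(α−δ) · (1 + √{sin(φ+δ)sin(φ−β) / (sin(α−δ)sin(α+β))})²].
With α = 81.2°, φ = 38.9°, δ = 19.0°, β = 19.9°: K_a = 0.3544.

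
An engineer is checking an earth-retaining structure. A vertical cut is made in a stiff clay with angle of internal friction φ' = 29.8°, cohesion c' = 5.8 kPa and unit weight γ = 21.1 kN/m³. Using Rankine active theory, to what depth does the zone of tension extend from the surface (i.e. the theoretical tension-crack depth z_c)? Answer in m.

0.948 m

K_a = tan²(45° − 29.8°/2) = 0.3360; √K_a = 0.5797.
The active pressure is zero where K_a γ z = 2c√K_a, so z_c = 2c/(γ√K_a) = 2×5.8/(21.1×0.5797) = 0.9484 m.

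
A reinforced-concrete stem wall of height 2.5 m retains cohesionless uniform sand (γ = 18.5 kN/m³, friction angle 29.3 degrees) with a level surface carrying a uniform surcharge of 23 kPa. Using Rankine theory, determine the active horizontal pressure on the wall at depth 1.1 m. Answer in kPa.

K_a = (1 − sin φ)/(1 + sin φ) = 0.3428.
σ_v = γz + q = 18.5 × 1.1 + 23 = 43.35 kPa.
σ_h = K_a σ_v = 0.3428 × 43.35 = 14.86 kPa.

14.9 kPa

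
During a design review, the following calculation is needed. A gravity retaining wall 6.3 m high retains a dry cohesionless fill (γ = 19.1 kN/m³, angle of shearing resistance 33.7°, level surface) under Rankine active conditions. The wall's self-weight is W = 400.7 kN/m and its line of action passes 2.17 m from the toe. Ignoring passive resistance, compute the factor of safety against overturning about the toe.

K_a = tan²(45° − 33.7°/2) = 0.2863.
P_a = ½K_aγH² = 0.5×0.2863×19.1×6.3² = 108.5 kN/m, acting at H/3 = 2.100 m above the base.
Overturning moment M_o = P_a × H/3 = 108.5 × 2.100 = 227.9.
Resisting moment M_r = W × 2.17 = 400.7 × 2.17 = 869.5.
FS_overturning = M_r/M_o = 869.5/227.9 = 3.815.

3.82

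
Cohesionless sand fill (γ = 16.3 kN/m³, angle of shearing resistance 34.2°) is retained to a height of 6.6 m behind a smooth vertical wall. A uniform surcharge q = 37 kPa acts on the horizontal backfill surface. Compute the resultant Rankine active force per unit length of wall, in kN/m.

168 kN/m

K_a = tan²(45° − φ/2) = 0.2803.
Soil triangle: ½ K_a γ H² = 0.5×0.2803×16.3×6.6² = 99.53 kN/m.
Surcharge rectangle: K_a q H = 0.2803×37×6.6 = 68.46 kN/m.
Total = 99.53 + 68.46 = 168.0 kN/m.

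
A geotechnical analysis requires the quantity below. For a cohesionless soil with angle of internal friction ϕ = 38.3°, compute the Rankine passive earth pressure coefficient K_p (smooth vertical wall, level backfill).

4.26

K_p = (1 + sin φ)/(1 − sin φ) = tan²(45° + 38.3°/2) = 4.260.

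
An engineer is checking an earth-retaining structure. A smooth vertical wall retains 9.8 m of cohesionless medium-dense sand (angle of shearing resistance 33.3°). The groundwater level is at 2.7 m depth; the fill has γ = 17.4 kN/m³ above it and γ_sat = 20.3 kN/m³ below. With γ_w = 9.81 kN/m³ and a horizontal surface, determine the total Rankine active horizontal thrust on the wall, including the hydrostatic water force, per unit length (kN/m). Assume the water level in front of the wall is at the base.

440 kN/m

K_a = tan²(45° − φ/2) = 0.2911.
γ' = 20.3 − 9.81 = 10.49 kN/m³. Depth below WT = 7.1 m.
σ'_h at WT = K_a γ d_w = 13.68 kPa; at base = 13.68 + K_a γ' × 7.1 = 35.36 kPa.
P₁ (0–2.7 m) = ½×13.68×2.7 = 18.46. P₂ (2.7–9.8 m) = ½(13.68+35.36)×7.1 = 174.1.
P_w = ½ γ_w h₂² = 0.5×9.81×7.1² = 247.3. Total = 18.46+174.1+247.3 = 439.8 kN/m.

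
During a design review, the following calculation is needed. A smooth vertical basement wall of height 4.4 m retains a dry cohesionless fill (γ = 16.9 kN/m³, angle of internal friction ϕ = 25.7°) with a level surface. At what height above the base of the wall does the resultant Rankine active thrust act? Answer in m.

1.47 m

K_a = 0.3950.
The pressure distribution is triangular, so the resultant acts at H/3 above the base = 4.4/3 = 1.467 m.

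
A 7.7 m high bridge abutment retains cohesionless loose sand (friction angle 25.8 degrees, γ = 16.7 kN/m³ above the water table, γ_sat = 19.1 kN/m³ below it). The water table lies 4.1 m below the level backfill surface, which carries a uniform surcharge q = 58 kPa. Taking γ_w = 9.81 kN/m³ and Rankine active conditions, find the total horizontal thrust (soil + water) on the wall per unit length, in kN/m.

K_a = tan²(45° − φ/2) = 0.3935.
γ' = 19.1 − 9.81 = 9.290 kN/m³. h₂ = H − d_w = 3.6 m.
σ'_h: at surface K_a·q = 22.82; at WT K_a(q+γd_w) = 49.77; at base K_a(q+γd_w+γ'h₂) = 62.93 kPa.
P₁ = ½(22.82+49.77)×4.1 = 148.8; P₂ = ½(49.77+62.93)×3.6 = 202.8; P_w = ½γ_w h₂² = 63.57.
Total = 148.8+202.8+63.57 = 415.2 kN/m.

415 kN/m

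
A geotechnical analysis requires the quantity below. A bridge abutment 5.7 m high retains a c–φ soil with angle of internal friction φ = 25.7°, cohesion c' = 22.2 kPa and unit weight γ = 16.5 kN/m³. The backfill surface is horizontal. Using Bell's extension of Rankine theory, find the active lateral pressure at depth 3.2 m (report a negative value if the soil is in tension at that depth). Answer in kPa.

K_a = (1 − sin φ)/(1 + sin φ) = 0.3950.
σ_a = K_a γ z − 2c√K_a = 0.3950×16.5×3.2 − 2×22.2×0.6285 = -7.048 kPa.

-7.05 kPa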